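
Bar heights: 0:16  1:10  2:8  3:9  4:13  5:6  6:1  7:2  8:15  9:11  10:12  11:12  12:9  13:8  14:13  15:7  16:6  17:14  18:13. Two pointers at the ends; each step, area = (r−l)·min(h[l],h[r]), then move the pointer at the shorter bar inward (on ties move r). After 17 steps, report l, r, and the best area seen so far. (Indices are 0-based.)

[0,18] min(16,13)*18=234 best=234 * → r--
[0,17] min(16,14)*17=238 best=238 * → r--
[0,16] min(16,6)*16=96 best=238 → r--
[0,15] min(16,7)*15=105 best=238 → r--
[0,14] min(16,13)*14=182 best=238 → r--
[0,13] min(16,8)*13=104 best=238 → r--
[0,12] min(16,9)*12=108 best=238 → r--
[0,11] min(16,12)*11=132 best=238 → r--
[0,10] min(16,12)*10=120 best=238 → r--
[0,9] min(16,11)*9=99 best=238 → r--
[0,8] min(16,15)*8=120 best=238 → r--
[0,7] min(16,2)*7=14 best=238 → r--
[0,6] min(16,1)*6=6 best=238 → r--
[0,5] min(16,6)*5=30 best=238 → r--
[0,4] min(16,13)*4=52 best=238 → r--
[0,3] min(16,9)*3=27 best=238 → r--
[0,2] min(16,8)*2=16 best=238 → r--

l=0, r=1, best area=238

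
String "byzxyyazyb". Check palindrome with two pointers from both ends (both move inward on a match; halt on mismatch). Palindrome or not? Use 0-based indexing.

[0,9] 'b'=='b' → l++,r--
[1,8] 'y'=='y' → l++,r--
[2,7] 'z'=='z' → l++,r--
[3,6] 'x'!='a' → stop

not a palindrome (mismatch at 3,6)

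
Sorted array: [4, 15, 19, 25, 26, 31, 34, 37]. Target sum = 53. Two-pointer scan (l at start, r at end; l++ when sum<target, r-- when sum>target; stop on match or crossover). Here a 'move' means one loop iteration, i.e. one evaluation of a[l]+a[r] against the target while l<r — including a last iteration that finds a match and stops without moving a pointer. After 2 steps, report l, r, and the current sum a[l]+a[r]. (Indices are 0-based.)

l=2, r=7, sum=56

[0,7] 4+37=41 <53 → l++
[1,7] 15+37=52 <53 → l++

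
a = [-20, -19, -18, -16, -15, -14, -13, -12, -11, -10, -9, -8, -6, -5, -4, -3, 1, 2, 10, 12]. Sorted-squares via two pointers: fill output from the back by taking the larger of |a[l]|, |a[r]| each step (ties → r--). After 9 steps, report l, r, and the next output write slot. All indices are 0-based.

l=0 r=19: |-20|>|12| out[19]=400, l++
l=1 r=19: |-19|>|12| out[18]=361, l++
l=2 r=19: |-18|>|12| out[17]=324, l++
l=3 r=19: |-16|>|12| out[16]=256, l++
l=4 r=19: |-15|>|12| out[15]=225, l++
l=5 r=19: |-14|>|12| out[14]=196, l++
l=6 r=19: |-13|>|12| out[13]=169, l++
l=7 r=19: |-12|<=|12| out[12]=144, r--
l=7 r=18: |-12|>|10| out[11]=144, l++

l=8, r=18, next write slot=10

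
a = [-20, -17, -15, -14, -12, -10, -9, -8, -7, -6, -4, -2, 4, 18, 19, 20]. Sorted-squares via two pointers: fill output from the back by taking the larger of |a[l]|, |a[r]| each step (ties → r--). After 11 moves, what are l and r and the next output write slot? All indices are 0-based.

l=8, r=12, next write slot=4

[0,15] |-20|<=|20| out[15]=400 → r--
[0,14] |-20|>|19| out[14]=400 → l++
[1,14] |-17|<=|19| out[13]=361 → r--
[1,13] |-17|<=|18| out[12]=324 → r--
[1,12] |-17|>|4| out[11]=289 → l++
[2,12] |-15|>|4| out[10]=225 → l++
[3,12] |-14|>|4| out[9]=196 → l++
[4,12] |-12|>|4| out[8]=144 → l++
[5,12] |-10|>|4| out[7]=100 → l++
[6,12] |-9|>|4| out[6]=81 → l++
[7,12] |-8|>|4| out[5]=64 → l++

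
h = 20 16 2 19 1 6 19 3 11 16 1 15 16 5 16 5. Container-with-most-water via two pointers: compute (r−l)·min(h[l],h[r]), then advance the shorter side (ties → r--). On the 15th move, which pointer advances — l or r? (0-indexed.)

r

[0,15] min(20,5)*15=75 best=75 * → r--
[0,14] min(20,16)*14=224 best=224 * → r--
[0,13] min(20,5)*13=65 best=224 → r--
[0,12] min(20,16)*12=192 best=224 → r--
[0,11] min(20,15)*11=165 best=224 → r--
[0,10] min(20,1)*10=10 best=224 → r--
[0,9] min(20,16)*9=144 best=224 → r--
[0,8] min(20,11)*8=88 best=224 → r--
[0,7] min(20,3)*7=21 best=224 → r--
[0,6] min(20,19)*6=114 best=224 → r--
[0,5] min(20,6)*5=30 best=224 → r--
[0,4] min(20,1)*4=4 best=224 → r--
[0,3] min(20,19)*3=57 best=224 → r--
[0,2] min(20,2)*2=4 best=224 → r--
[0,1] min(20,16)*1=16 best=224 → r--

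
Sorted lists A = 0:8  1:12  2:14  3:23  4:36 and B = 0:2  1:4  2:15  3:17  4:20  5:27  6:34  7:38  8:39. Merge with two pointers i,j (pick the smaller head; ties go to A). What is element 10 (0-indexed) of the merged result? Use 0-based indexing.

i=0 j=0: A[i]=8>B[j]=2 take 2, j++
i=0 j=1: A[i]=8>B[j]=4 take 4, j++
i=0 j=2: A[i]=8<=B[j]=15 take 8, i++
i=1 j=2: A[i]=12<=B[j]=15 take 12, i++
i=2 j=2: A[i]=14<=B[j]=15 take 14, i++
i=3 j=2: A[i]=23>B[j]=15 take 15, j++
i=3 j=3: A[i]=23>B[j]=17 take 17, j++
i=3 j=4: A[i]=23>B[j]=20 take 20, j++
i=3 j=5: A[i]=23<=B[j]=27 take 23, i++
i=4 j=5: A[i]=36>B[j]=27 take 27, j++
i=4 j=6: A[i]=36>B[j]=34 take 34, j++
i=4 j=7: A[i]=36<=B[j]=38 take 36, i++
i=5 j=7: A done, take B[j]=38, j++
i=5 j=8: A done, take B[j]=39, j++

merged[10] = 34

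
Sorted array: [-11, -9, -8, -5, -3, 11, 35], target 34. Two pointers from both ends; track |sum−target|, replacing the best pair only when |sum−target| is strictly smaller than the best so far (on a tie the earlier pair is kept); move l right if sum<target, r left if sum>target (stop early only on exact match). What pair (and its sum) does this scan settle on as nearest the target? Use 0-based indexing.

l=0 r=6: -11+35=24 d=10 *, l++
l=1 r=6: -9+35=26 d=8 *, l++
l=2 r=6: -8+35=27 d=7 *, l++
l=3 r=6: -5+35=30 d=4 *, l++
l=4 r=6: -3+35=32 d=2 *, l++
l=5 r=6: 11+35=46 d=12, r--

pair (-3, 35) with sum 32 (|Δ|=2)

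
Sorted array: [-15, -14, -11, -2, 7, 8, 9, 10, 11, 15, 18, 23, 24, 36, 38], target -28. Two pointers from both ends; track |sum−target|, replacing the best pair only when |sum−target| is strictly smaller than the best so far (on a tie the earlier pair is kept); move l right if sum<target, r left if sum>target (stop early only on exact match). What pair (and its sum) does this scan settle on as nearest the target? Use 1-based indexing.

[1,15] -15+38=23 d=51 * → r--
[1,14] -15+36=21 d=49 * → r--
[1,13] -15+24=9 d=37 * → r--
[1,12] -15+23=8 d=36 * → r--
[1,11] -15+18=3 d=31 * → r--
[1,10] -15+15=0 d=28 * → r--
[1,9] -15+11=-4 d=24 * → r--
[1,8] -15+10=-5 d=23 * → r--
[1,7] -15+9=-6 d=22 * → r--
[1,6] -15+8=-7 d=21 * → r--
[1,5] -15+7=-8 d=20 * → r--
[1,4] -15+-2=-17 d=11 * → r--
[1,3] -15+-11=-26 d=2 * → r--
[1,2] -15+-14=-29 d=1 * → l++

pair (-15, -14) with sum -29 (|Δ|=1)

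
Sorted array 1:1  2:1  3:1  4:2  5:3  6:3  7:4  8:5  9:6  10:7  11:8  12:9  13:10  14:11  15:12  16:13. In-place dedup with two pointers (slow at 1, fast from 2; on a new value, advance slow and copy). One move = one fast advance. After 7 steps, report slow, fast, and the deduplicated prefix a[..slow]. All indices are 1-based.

slow=5, fast=9, prefix=[1, 2, 3, 4, 5]

(s=1,f=2) a[fast]=1=a[slow] dup → fast++
(s=1,f=3) a[fast]=1=a[slow] dup → fast++
(s=1,f=4) a[fast]=2≠a[slow]=1 write a[2]=2 → slow++,fast++
(s=2,f=5) a[fast]=3≠a[slow]=2 write a[3]=3 → slow++,fast++
(s=3,f=6) a[fast]=3=a[slow] dup → fast++
(s=3,f=7) a[fast]=4≠a[slow]=3 write a[4]=4 → slow++,fast++
(s=4,f=8) a[fast]=5≠a[slow]=4 write a[5]=5 → slow++,fast++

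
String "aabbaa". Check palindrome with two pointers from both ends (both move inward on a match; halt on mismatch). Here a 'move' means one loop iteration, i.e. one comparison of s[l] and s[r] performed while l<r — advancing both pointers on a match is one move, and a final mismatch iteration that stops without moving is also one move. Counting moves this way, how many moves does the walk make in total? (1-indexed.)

l=1 r=6: 'a'=='a', l++,r--
l=2 r=5: 'a'=='a', l++,r--
l=3 r=4: 'b'=='b', l++,r--

3 moves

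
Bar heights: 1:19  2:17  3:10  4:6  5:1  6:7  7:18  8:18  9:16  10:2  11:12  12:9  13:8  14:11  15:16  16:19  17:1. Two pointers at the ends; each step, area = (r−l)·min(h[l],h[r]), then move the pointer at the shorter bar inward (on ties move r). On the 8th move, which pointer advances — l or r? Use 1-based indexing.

r

[1,17] min(19,1)*16=16 best=16 * → r--
[1,16] min(19,19)*15=285 best=285 * → r--
[1,15] min(19,16)*14=224 best=285 → r--
[1,14] min(19,11)*13=143 best=285 → r--
[1,13] min(19,8)*12=96 best=285 → r--
[1,12] min(19,9)*11=99 best=285 → r--
[1,11] min(19,12)*10=120 best=285 → r--
[1,10] min(19,2)*9=18 best=285 → r--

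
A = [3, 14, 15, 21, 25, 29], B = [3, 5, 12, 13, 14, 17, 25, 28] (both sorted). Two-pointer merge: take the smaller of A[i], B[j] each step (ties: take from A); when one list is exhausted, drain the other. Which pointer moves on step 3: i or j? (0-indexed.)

[i=0,j=0] A[i]=3<=B[j]=3 take 3 → i++
[i=1,j=0] A[i]=14>B[j]=3 take 3 → j++
[i=1,j=1] A[i]=14>B[j]=5 take 5 → j++

j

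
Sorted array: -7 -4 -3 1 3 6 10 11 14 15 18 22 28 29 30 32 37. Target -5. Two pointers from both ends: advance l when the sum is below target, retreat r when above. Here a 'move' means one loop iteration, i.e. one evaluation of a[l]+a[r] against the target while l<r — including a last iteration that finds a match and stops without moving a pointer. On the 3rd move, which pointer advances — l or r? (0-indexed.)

l=0 r=16: -7+37=30 >-5, r--
l=0 r=15: -7+32=25 >-5, r--
l=0 r=14: -7+30=23 >-5, r--

r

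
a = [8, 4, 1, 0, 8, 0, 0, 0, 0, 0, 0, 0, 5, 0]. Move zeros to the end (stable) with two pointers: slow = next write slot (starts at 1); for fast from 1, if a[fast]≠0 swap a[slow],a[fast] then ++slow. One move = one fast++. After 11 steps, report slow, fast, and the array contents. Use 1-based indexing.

slow=1 fast=1: a[fast]=8≠0 swap→a[1]=8, slow++,fast++
slow=2 fast=2: a[fast]=4≠0 swap→a[2]=4, slow++,fast++
slow=3 fast=3: a[fast]=1≠0 swap→a[3]=1, slow++,fast++
slow=4 fast=4: a[fast]=0, fast++
slow=4 fast=5: a[fast]=8≠0 swap→a[4]=8, slow++,fast++
slow=5 fast=6: a[fast]=0, fast++
slow=5 fast=7: a[fast]=0, fast++
slow=5 fast=8: a[fast]=0, fast++
slow=5 fast=9: a[fast]=0, fast++
slow=5 fast=10: a[fast]=0, fast++
slow=5 fast=11: a[fast]=0, fast++

slow=5, fast=12, a=[8, 4, 1, 8, 0, 0, 0, 0, 0, 0, 0, 0, 5, 0]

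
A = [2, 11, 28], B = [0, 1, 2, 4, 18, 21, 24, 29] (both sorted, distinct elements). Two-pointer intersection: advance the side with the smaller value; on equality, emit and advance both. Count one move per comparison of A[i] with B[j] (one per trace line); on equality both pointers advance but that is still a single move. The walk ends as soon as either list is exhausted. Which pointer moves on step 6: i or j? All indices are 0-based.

j

i=0 j=0: 2>0, j++
i=0 j=1: 2>1, j++
i=0 j=2: 2==2 emit, i++,j++
i=1 j=3: 11>4, j++
i=1 j=4: 11<18, i++
i=2 j=4: 28>18, j++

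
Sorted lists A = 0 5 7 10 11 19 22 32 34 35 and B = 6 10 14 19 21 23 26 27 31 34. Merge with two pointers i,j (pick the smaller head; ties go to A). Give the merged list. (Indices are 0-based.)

i=0 j=0: A[i]=0<=B[j]=6 take 0, i++
i=1 j=0: A[i]=5<=B[j]=6 take 5, i++
i=2 j=0: A[i]=7>B[j]=6 take 6, j++
i=2 j=1: A[i]=7<=B[j]=10 take 7, i++
i=3 j=1: A[i]=10<=B[j]=10 take 10, i++
i=4 j=1: A[i]=11>B[j]=10 take 10, j++
i=4 j=2: A[i]=11<=B[j]=14 take 11, i++
i=5 j=2: A[i]=19>B[j]=14 take 14, j++
i=5 j=3: A[i]=19<=B[j]=19 take 19, i++
i=6 j=3: A[i]=22>B[j]=19 take 19, j++
i=6 j=4: A[i]=22>B[j]=21 take 21, j++
i=6 j=5: A[i]=22<=B[j]=23 take 22, i++
i=7 j=5: A[i]=32>B[j]=23 take 23, j++
i=7 j=6: A[i]=32>B[j]=26 take 26, j++
i=7 j=7: A[i]=32>B[j]=27 take 27, j++
i=7 j=8: A[i]=32>B[j]=31 take 31, j++
i=7 j=9: A[i]=32<=B[j]=34 take 32, i++
i=8 j=9: A[i]=34<=B[j]=34 take 34, i++
i=9 j=9: A[i]=35>B[j]=34 take 34, j++
i=9 j=10: B done, take A[i]=35, i++

[0, 5, 6, 7, 10, 10, 11, 14, 19, 19, 21, 22, 23, 26, 27, 31, 32, 34, 34, 35]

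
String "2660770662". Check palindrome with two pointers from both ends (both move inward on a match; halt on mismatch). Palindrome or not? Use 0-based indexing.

palindrome

l=0 r=9: '2'=='2', l++,r--
l=1 r=8: '6'=='6', l++,r--
l=2 r=7: '6'=='6', l++,r--
l=3 r=6: '0'=='0', l++,r--
l=4 r=5: '7'=='7', l++,r--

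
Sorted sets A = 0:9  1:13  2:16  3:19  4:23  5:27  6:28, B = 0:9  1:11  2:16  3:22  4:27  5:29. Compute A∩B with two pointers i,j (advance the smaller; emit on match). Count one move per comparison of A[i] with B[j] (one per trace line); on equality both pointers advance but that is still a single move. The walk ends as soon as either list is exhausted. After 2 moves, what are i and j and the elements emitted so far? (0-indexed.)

i=0 j=0: 9==9 emit, i++,j++
i=1 j=1: 13>11, j++

i=1, j=2, emitted=[9]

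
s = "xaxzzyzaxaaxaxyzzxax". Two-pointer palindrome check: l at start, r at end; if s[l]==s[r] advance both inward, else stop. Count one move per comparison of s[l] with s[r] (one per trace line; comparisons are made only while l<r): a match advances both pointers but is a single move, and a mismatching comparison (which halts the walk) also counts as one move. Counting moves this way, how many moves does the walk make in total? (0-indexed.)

[0,19] 'x'=='x' → l++,r--
[1,18] 'a'=='a' → l++,r--
[2,17] 'x'=='x' → l++,r--
[3,16] 'z'=='z' → l++,r--
[4,15] 'z'=='z' → l++,r--
[5,14] 'y'=='y' → l++,r--
[6,13] 'z'!='x' → stop

7 moves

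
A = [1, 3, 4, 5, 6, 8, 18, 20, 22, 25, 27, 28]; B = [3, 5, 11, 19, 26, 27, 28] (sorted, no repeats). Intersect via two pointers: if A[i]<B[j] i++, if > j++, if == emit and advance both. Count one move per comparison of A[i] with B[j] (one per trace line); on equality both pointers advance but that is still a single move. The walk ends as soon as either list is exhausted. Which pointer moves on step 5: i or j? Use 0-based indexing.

i

[i=0,j=0] 1<3 → i++
[i=1,j=0] 3==3 emit → i++,j++
[i=2,j=1] 4<5 → i++
[i=3,j=1] 5==5 emit → i++,j++
[i=4,j=2] 6<11 → i++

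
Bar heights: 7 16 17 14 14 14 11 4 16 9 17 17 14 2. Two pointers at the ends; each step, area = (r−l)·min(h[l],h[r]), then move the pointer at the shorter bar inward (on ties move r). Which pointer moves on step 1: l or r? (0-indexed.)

r

l=0 r=13: min(7,2)*13=26 best=26 *, r--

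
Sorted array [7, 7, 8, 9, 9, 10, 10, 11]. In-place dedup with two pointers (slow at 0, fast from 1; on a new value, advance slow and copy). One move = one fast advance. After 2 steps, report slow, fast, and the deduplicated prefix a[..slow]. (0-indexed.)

slow=1, fast=3, prefix=[7, 8]

(s=0,f=1) a[fast]=7=a[slow] dup → fast++
(s=0,f=2) a[fast]=8≠a[slow]=7 write a[1]=8 → slow++,fast++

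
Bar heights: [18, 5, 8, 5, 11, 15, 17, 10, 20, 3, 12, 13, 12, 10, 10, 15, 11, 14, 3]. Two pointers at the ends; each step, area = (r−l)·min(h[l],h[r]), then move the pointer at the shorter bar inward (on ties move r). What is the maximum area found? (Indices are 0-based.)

max area = 238

[0,18] min(18,3)*18=54 best=54 * → r--
[0,17] min(18,14)*17=238 best=238 * → r--
[0,16] min(18,11)*16=176 best=238 → r--
[0,15] min(18,15)*15=225 best=238 → r--
[0,14] min(18,10)*14=140 best=238 → r--
[0,13] min(18,10)*13=130 best=238 → r--
[0,12] min(18,12)*12=144 best=238 → r--
[0,11] min(18,13)*11=143 best=238 → r--
[0,10] min(18,12)*10=120 best=238 → r--
[0,9] min(18,3)*9=27 best=238 → r--
[0,8] min(18,20)*8=144 best=238 → l++
[1,8] min(5,20)*7=35 best=238 → l++
[2,8] min(8,20)*6=48 best=238 → l++
[3,8] min(5,20)*5=25 best=238 → l++
[4,8] min(11,20)*4=44 best=238 → l++
[5,8] min(15,20)*3=45 best=238 → l++
[6,8] min(17,20)*2=34 best=238 → l++
[7,8] min(10,20)*1=10 best=238 → l++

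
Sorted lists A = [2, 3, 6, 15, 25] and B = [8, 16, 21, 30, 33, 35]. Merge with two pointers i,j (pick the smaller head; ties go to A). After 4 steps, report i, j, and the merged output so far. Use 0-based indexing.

i=0 j=0: A[i]=2<=B[j]=8 take 2, i++
i=1 j=0: A[i]=3<=B[j]=8 take 3, i++
i=2 j=0: A[i]=6<=B[j]=8 take 6, i++
i=3 j=0: A[i]=15>B[j]=8 take 8, j++

i=3, j=1, merged so far=[2, 3, 6, 8]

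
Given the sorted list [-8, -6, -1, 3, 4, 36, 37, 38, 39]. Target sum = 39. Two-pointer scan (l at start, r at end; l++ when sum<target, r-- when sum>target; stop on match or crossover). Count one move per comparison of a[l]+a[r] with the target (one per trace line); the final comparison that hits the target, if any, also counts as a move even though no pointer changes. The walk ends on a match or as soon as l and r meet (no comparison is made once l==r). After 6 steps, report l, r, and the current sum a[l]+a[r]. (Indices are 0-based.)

l=0 r=8: -8+39=31 <39, l++
l=1 r=8: -6+39=33 <39, l++
l=2 r=8: -1+39=38 <39, l++
l=3 r=8: 3+39=42 >39, r--
l=3 r=7: 3+38=41 >39, r--
l=3 r=6: 3+37=40 >39, r--

l=3, r=5, sum=39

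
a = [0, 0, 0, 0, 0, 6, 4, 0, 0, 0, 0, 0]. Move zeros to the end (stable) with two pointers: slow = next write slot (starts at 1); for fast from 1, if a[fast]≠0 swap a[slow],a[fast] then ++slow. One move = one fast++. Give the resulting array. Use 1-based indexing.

[6, 4, 0, 0, 0, 0, 0, 0, 0, 0, 0, 0]

(s=1,f=1) a[fast]=0 → fast++
(s=1,f=2) a[fast]=0 → fast++
(s=1,f=3) a[fast]=0 → fast++
(s=1,f=4) a[fast]=0 → fast++
(s=1,f=5) a[fast]=0 → fast++
(s=1,f=6) a[fast]=6≠0 swap→a[1]=6 → slow++,fast++
(s=2,f=7) a[fast]=4≠0 swap→a[2]=4 → slow++,fast++
(s=3,f=8) a[fast]=0 → fast++
(s=3,f=9) a[fast]=0 → fast++
(s=3,f=10) a[fast]=0 → fast++
(s=3,f=11) a[fast]=0 → fast++
(s=3,f=12) a[fast]=0 → fast++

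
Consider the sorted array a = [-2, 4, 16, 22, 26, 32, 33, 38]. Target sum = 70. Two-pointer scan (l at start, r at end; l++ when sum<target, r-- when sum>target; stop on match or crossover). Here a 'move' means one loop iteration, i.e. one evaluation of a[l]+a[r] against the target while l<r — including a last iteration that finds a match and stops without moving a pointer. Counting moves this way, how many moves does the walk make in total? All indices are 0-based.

[0,7] -2+38=36 <70 → l++
[1,7] 4+38=42 <70 → l++
[2,7] 16+38=54 <70 → l++
[3,7] 22+38=60 <70 → l++
[4,7] 26+38=64 <70 → l++
[5,7] 32+38=70 → found

6 moves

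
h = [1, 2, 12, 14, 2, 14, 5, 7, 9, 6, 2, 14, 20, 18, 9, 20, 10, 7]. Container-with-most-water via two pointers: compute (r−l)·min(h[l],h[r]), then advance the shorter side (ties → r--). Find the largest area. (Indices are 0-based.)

[0,17] min(1,7)*17=17 best=17 * → l++
[1,17] min(2,7)*16=32 best=32 * → l++
[2,17] min(12,7)*15=105 best=105 * → r--
[2,16] min(12,10)*14=140 best=140 * → r--
[2,15] min(12,20)*13=156 best=156 * → l++
[3,15] min(14,20)*12=168 best=168 * → l++
[4,15] min(2,20)*11=22 best=168 → l++
[5,15] min(14,20)*10=140 best=168 → l++
[6,15] min(5,20)*9=45 best=168 → l++
[7,15] min(7,20)*8=56 best=168 → l++
[8,15] min(9,20)*7=63 best=168 → l++
[9,15] min(6,20)*6=36 best=168 → l++
[10,15] min(2,20)*5=10 best=168 → l++
[11,15] min(14,20)*4=56 best=168 → l++
[12,15] min(20,20)*3=60 best=168 → r--
[12,14] min(20,9)*2=18 best=168 → r--
[12,13] min(20,18)*1=18 best=168 → r--

max area = 168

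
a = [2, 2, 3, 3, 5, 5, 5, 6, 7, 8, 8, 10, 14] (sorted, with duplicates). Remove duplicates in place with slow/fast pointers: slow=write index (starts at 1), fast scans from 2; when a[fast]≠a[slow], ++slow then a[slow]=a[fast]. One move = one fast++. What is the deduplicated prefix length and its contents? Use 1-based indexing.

slow=1 fast=2: a[fast]=2=a[slow] dup, fast++
slow=1 fast=3: a[fast]=3≠a[slow]=2 write a[2]=3, slow++,fast++
slow=2 fast=4: a[fast]=3=a[slow] dup, fast++
slow=2 fast=5: a[fast]=5≠a[slow]=3 write a[3]=5, slow++,fast++
slow=3 fast=6: a[fast]=5=a[slow] dup, fast++
slow=3 fast=7: a[fast]=5=a[slow] dup, fast++
slow=3 fast=8: a[fast]=6≠a[slow]=5 write a[4]=6, slow++,fast++
slow=4 fast=9: a[fast]=7≠a[slow]=6 write a[5]=7, slow++,fast++
slow=5 fast=10: a[fast]=8≠a[slow]=7 write a[6]=8, slow++,fast++
slow=6 fast=11: a[fast]=8=a[slow] dup, fast++
slow=6 fast=12: a[fast]=10≠a[slow]=8 write a[7]=10, slow++,fast++
slow=7 fast=13: a[fast]=14≠a[slow]=10 write a[8]=14, slow++,fast++

length 8; prefix = [2, 3, 5, 6, 7, 8, 10, 14]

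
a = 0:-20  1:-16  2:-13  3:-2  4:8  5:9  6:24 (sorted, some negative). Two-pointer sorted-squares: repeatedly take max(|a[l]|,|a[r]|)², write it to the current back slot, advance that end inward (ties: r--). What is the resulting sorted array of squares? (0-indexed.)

[4, 64, 81, 169, 256, 400, 576]

[0,6] |-20|<=|24| out[6]=576 → r--
[0,5] |-20|>|9| out[5]=400 → l++
[1,5] |-16|>|9| out[4]=256 → l++
[2,5] |-13|>|9| out[3]=169 → l++
[3,5] |-2|<=|9| out[2]=81 → r--
[3,4] |-2|<=|8| out[1]=64 → r--
[3,3] |-2|<=|-2| out[0]=4 → r--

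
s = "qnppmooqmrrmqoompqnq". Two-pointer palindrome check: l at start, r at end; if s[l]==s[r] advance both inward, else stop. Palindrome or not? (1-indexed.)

l=1 r=20: 'q'=='q', l++,r--
l=2 r=19: 'n'=='n', l++,r--
l=3 r=18: 'p'!='q', stop

not a palindrome (mismatch at 3,18)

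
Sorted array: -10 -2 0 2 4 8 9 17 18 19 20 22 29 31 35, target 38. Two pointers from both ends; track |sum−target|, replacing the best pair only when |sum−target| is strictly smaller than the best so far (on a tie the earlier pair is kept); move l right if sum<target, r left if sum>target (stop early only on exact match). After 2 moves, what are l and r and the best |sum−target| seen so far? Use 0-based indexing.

l=0 r=14: -10+35=25 d=13 *, l++
l=1 r=14: -2+35=33 d=5 *, l++

l=2, r=14, best |Δ|=5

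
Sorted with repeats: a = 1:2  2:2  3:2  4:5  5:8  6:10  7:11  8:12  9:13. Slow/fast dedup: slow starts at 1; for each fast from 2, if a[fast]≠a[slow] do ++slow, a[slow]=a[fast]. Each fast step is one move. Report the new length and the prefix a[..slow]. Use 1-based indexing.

length 7; prefix = [2, 5, 8, 10, 11, 12, 13]

(s=1,f=2) a[fast]=2=a[slow] dup → fast++
(s=1,f=3) a[fast]=2=a[slow] dup → fast++
(s=1,f=4) a[fast]=5≠a[slow]=2 write a[2]=5 → slow++,fast++
(s=2,f=5) a[fast]=8≠a[slow]=5 write a[3]=8 → slow++,fast++
(s=3,f=6) a[fast]=10≠a[slow]=8 write a[4]=10 → slow++,fast++
(s=4,f=7) a[fast]=11≠a[slow]=10 write a[5]=11 → slow++,fast++
(s=5,f=8) a[fast]=12≠a[slow]=11 write a[6]=12 → slow++,fast++
(s=6,f=9) a[fast]=13≠a[slow]=12 write a[7]=13 → slow++,fast++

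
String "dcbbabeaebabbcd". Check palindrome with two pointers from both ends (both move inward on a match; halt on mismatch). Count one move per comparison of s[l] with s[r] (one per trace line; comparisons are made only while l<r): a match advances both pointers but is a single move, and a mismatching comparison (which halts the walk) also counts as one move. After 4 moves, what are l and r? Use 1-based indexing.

[1,15] 'd'=='d' → l++,r--
[2,14] 'c'=='c' → l++,r--
[3,13] 'b'=='b' → l++,r--
[4,12] 'b'=='b' → l++,r--

l=5, r=11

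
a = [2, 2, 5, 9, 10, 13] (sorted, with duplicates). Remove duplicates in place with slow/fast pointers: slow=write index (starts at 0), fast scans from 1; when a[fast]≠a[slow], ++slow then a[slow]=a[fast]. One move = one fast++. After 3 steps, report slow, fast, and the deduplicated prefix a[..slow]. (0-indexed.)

slow=2, fast=4, prefix=[2, 5, 9]

slow=0 fast=1: a[fast]=2=a[slow] dup, fast++
slow=0 fast=2: a[fast]=5≠a[slow]=2 write a[1]=5, slow++,fast++
slow=1 fast=3: a[fast]=9≠a[slow]=5 write a[2]=9, slow++,fast++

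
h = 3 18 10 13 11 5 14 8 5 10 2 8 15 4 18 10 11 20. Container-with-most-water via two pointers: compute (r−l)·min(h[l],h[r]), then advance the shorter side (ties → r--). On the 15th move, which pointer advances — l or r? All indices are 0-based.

[0,17] min(3,20)*17=51 best=51 * → l++
[1,17] min(18,20)*16=288 best=288 * → l++
[2,17] min(10,20)*15=150 best=288 → l++
[3,17] min(13,20)*14=182 best=288 → l++
[4,17] min(11,20)*13=143 best=288 → l++
[5,17] min(5,20)*12=60 best=288 → l++
[6,17] min(14,20)*11=154 best=288 → l++
[7,17] min(8,20)*10=80 best=288 → l++
[8,17] min(5,20)*9=45 best=288 → l++
[9,17] min(10,20)*8=80 best=288 → l++
[10,17] min(2,20)*7=14 best=288 → l++
[11,17] min(8,20)*6=48 best=288 → l++
[12,17] min(15,20)*5=75 best=288 → l++
[13,17] min(4,20)*4=16 best=288 → l++
[14,17] min(18,20)*3=54 best=288 → l++

l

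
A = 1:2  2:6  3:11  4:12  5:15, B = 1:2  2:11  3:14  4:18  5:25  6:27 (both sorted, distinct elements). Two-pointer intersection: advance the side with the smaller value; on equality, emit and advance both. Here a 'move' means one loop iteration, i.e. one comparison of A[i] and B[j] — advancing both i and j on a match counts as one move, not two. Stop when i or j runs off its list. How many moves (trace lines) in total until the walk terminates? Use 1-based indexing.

[i=1,j=1] 2==2 emit → i++,j++
[i=2,j=2] 6<11 → i++
[i=3,j=2] 11==11 emit → i++,j++
[i=4,j=3] 12<14 → i++
[i=5,j=3] 15>14 → j++
[i=5,j=4] 15<18 → i++

6 moves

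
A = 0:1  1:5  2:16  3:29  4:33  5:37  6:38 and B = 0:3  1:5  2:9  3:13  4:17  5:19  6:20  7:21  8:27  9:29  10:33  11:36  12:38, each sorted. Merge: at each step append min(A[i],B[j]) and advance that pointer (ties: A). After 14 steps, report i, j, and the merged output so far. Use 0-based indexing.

i=4, j=10, merged so far=[1, 3, 5, 5, 9, 13, 16, 17, 19, 20, 21, 27, 29, 29]

[i=0,j=0] A[i]=1<=B[j]=3 take 1 → i++
[i=1,j=0] A[i]=5>B[j]=3 take 3 → j++
[i=1,j=1] A[i]=5<=B[j]=5 take 5 → i++
[i=2,j=1] A[i]=16>B[j]=5 take 5 → j++
[i=2,j=2] A[i]=16>B[j]=9 take 9 → j++
[i=2,j=3] A[i]=16>B[j]=13 take 13 → j++
[i=2,j=4] A[i]=16<=B[j]=17 take 16 → i++
[i=3,j=4] A[i]=29>B[j]=17 take 17 → j++
[i=3,j=5] A[i]=29>B[j]=19 take 19 → j++
[i=3,j=6] A[i]=29>B[j]=20 take 20 → j++
[i=3,j=7] A[i]=29>B[j]=21 take 21 → j++
[i=3,j=8] A[i]=29>B[j]=27 take 27 → j++
[i=3,j=9] A[i]=29<=B[j]=29 take 29 → i++
[i=4,j=9] A[i]=33>B[j]=29 take 29 → j++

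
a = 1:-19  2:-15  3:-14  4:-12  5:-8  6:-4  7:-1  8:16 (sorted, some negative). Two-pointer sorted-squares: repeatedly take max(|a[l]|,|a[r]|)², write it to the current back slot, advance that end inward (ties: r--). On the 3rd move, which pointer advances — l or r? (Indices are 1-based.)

l=1 r=8: |-19|>|16| out[8]=361, l++
l=2 r=8: |-15|<=|16| out[7]=256, r--
l=2 r=7: |-15|>|-1| out[6]=225, l++

l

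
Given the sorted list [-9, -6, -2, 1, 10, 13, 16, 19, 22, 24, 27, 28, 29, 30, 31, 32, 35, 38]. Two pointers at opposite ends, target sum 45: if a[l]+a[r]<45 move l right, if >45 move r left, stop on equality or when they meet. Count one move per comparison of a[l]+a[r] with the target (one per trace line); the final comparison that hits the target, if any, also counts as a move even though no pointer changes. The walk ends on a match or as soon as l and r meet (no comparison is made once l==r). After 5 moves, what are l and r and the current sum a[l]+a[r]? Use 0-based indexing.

l=4, r=16, sum=45

[0,17] -9+38=29 <45 → l++
[1,17] -6+38=32 <45 → l++
[2,17] -2+38=36 <45 → l++
[3,17] 1+38=39 <45 → l++
[4,17] 10+38=48 >45 → r--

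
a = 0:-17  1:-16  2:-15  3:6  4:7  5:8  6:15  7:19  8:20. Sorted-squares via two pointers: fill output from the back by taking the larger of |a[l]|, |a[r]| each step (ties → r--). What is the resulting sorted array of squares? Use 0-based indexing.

l=0 r=8: |-17|<=|20| out[8]=400, r--
l=0 r=7: |-17|<=|19| out[7]=361, r--
l=0 r=6: |-17|>|15| out[6]=289, l++
l=1 r=6: |-16|>|15| out[5]=256, l++
l=2 r=6: |-15|<=|15| out[4]=225, r--
l=2 r=5: |-15|>|8| out[3]=225, l++
l=3 r=5: |6|<=|8| out[2]=64, r--
l=3 r=4: |6|<=|7| out[1]=49, r--
l=3 r=3: |6|<=|6| out[0]=36, r--

[36, 49, 64, 225, 225, 256, 289, 361, 400]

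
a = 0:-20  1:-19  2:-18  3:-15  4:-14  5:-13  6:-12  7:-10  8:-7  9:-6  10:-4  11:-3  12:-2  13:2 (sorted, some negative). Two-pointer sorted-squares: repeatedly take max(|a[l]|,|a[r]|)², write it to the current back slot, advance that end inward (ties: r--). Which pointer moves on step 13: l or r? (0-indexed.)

l=0 r=13: |-20|>|2| out[13]=400, l++
l=1 r=13: |-19|>|2| out[12]=361, l++
l=2 r=13: |-18|>|2| out[11]=324, l++
l=3 r=13: |-15|>|2| out[10]=225, l++
l=4 r=13: |-14|>|2| out[9]=196, l++
l=5 r=13: |-13|>|2| out[8]=169, l++
l=6 r=13: |-12|>|2| out[7]=144, l++
l=7 r=13: |-10|>|2| out[6]=100, l++
l=8 r=13: |-7|>|2| out[5]=49, l++
l=9 r=13: |-6|>|2| out[4]=36, l++
l=10 r=13: |-4|>|2| out[3]=16, l++
l=11 r=13: |-3|>|2| out[2]=9, l++
l=12 r=13: |-2|<=|2| out[1]=4, r--

r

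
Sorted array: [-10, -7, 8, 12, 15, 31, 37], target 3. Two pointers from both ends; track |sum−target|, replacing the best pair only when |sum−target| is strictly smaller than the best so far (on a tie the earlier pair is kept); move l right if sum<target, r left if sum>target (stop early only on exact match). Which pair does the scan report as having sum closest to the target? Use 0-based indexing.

l=0 r=6: -10+37=27 d=24 *, r--
l=0 r=5: -10+31=21 d=18 *, r--
l=0 r=4: -10+15=5 d=2 *, r--
l=0 r=3: -10+12=2 d=1 *, l++
l=1 r=3: -7+12=5 d=2, r--
l=1 r=2: -7+8=1 d=2, l++

pair (-10, 12) with sum 2 (|Δ|=1)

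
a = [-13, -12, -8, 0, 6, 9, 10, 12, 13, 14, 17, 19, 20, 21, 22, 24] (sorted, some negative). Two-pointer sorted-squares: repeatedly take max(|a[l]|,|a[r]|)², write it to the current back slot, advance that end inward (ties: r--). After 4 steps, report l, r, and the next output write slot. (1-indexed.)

l=1 r=16: |-13|<=|24| out[16]=576, r--
l=1 r=15: |-13|<=|22| out[15]=484, r--
l=1 r=14: |-13|<=|21| out[14]=441, r--
l=1 r=13: |-13|<=|20| out[13]=400, r--

l=1, r=12, next write slot=12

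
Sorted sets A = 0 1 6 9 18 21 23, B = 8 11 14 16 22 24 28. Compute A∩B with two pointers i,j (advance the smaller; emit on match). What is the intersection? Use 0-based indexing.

[i=0,j=0] 0<8 → i++
[i=1,j=0] 1<8 → i++
[i=2,j=0] 6<8 → i++
[i=3,j=0] 9>8 → j++
[i=3,j=1] 9<11 → i++
[i=4,j=1] 18>11 → j++
[i=4,j=2] 18>14 → j++
[i=4,j=3] 18>16 → j++
[i=4,j=4] 18<22 → i++
[i=5,j=4] 21<22 → i++
[i=6,j=4] 23>22 → j++
[i=6,j=5] 23<24 → i++

intersection = []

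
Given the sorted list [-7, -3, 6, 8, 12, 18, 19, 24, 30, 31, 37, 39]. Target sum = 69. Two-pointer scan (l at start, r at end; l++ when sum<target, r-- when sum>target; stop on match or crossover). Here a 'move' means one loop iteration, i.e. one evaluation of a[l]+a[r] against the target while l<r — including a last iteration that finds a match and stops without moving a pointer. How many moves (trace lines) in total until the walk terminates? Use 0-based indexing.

9 moves

[0,11] -7+39=32 <69 → l++
[1,11] -3+39=36 <69 → l++
[2,11] 6+39=45 <69 → l++
[3,11] 8+39=47 <69 → l++
[4,11] 12+39=51 <69 → l++
[5,11] 18+39=57 <69 → l++
[6,11] 19+39=58 <69 → l++
[7,11] 24+39=63 <69 → l++
[8,11] 30+39=69 → found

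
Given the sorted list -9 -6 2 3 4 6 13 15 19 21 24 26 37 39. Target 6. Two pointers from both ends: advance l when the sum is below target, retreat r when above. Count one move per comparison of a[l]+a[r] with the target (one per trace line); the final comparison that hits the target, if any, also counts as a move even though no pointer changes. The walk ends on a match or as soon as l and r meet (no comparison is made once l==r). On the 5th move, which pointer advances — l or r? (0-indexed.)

r

l=0 r=13: -9+39=30 >6, r--
l=0 r=12: -9+37=28 >6, r--
l=0 r=11: -9+26=17 >6, r--
l=0 r=10: -9+24=15 >6, r--
l=0 r=9: -9+21=12 >6, r--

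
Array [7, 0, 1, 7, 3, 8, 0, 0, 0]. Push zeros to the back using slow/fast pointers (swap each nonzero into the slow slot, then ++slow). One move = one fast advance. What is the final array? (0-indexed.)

[7, 1, 7, 3, 8, 0, 0, 0, 0]

slow=0 fast=0: a[fast]=7≠0 swap→a[0]=7, slow++,fast++
slow=1 fast=1: a[fast]=0, fast++
slow=1 fast=2: a[fast]=1≠0 swap→a[1]=1, slow++,fast++
slow=2 fast=3: a[fast]=7≠0 swap→a[2]=7, slow++,fast++
slow=3 fast=4: a[fast]=3≠0 swap→a[3]=3, slow++,fast++
slow=4 fast=5: a[fast]=8≠0 swap→a[4]=8, slow++,fast++
slow=5 fast=6: a[fast]=0, fast++
slow=5 fast=7: a[fast]=0, fast++
slow=5 fast=8: a[fast]=0, fast++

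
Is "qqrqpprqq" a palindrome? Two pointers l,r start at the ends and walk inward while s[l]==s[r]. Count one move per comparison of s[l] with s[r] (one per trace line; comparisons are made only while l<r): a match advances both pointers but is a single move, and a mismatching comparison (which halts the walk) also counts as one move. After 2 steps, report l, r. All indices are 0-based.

[0,8] 'q'=='q' → l++,r--
[1,7] 'q'=='q' → l++,r--

l=2, r=6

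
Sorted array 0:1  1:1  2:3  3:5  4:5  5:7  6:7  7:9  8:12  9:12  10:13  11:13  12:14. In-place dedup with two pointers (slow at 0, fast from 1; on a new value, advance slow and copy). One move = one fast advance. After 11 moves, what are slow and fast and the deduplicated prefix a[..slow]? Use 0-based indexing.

slow=0 fast=1: a[fast]=1=a[slow] dup, fast++
slow=0 fast=2: a[fast]=3≠a[slow]=1 write a[1]=3, slow++,fast++
slow=1 fast=3: a[fast]=5≠a[slow]=3 write a[2]=5, slow++,fast++
slow=2 fast=4: a[fast]=5=a[slow] dup, fast++
slow=2 fast=5: a[fast]=7≠a[slow]=5 write a[3]=7, slow++,fast++
slow=3 fast=6: a[fast]=7=a[slow] dup, fast++
slow=3 fast=7: a[fast]=9≠a[slow]=7 write a[4]=9, slow++,fast++
slow=4 fast=8: a[fast]=12≠a[slow]=9 write a[5]=12, slow++,fast++
slow=5 fast=9: a[fast]=12=a[slow] dup, fast++
slow=5 fast=10: a[fast]=13≠a[slow]=12 write a[6]=13, slow++,fast++
slow=6 fast=11: a[fast]=13=a[slow] dup, fast++

slow=6, fast=12, prefix=[1, 3, 5, 7, 9, 12, 13]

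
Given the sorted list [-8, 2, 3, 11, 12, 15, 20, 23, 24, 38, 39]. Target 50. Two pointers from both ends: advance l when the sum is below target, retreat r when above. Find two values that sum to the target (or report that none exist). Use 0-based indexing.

[0,10] -8+39=31 <50 → l++
[1,10] 2+39=41 <50 → l++
[2,10] 3+39=42 <50 → l++
[3,10] 11+39=50 → found

(11, 39)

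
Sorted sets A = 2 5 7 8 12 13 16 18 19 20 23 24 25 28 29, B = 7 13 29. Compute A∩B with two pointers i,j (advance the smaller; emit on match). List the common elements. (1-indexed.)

intersection = [7, 13, 29]

i=1 j=1: 2<7, i++
i=2 j=1: 5<7, i++
i=3 j=1: 7==7 emit, i++,j++
i=4 j=2: 8<13, i++
i=5 j=2: 12<13, i++
i=6 j=2: 13==13 emit, i++,j++
i=7 j=3: 16<29, i++
i=8 j=3: 18<29, i++
i=9 j=3: 19<29, i++
i=10 j=3: 20<29, i++
i=11 j=3: 23<29, i++
i=12 j=3: 24<29, i++
i=13 j=3: 25<29, i++
i=14 j=3: 28<29, i++
i=15 j=3: 29==29 emit, i++,j++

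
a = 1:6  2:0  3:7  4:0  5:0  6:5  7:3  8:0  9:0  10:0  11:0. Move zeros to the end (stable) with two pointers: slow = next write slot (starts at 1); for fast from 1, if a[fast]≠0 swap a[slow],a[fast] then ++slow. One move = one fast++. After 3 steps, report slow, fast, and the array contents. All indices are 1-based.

slow=3, fast=4, a=[6, 7, 0, 0, 0, 5, 3, 0, 0, 0, 0]

slow=1 fast=1: a[fast]=6≠0 swap→a[1]=6, slow++,fast++
slow=2 fast=2: a[fast]=0, fast++
slow=2 fast=3: a[fast]=7≠0 swap→a[2]=7, slow++,fast++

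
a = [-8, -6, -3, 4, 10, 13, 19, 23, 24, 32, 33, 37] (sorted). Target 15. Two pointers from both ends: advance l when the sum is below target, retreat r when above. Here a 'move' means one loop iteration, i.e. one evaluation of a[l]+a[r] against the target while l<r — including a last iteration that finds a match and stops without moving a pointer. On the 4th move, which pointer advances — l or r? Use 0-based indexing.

r

l=0 r=11: -8+37=29 >15, r--
l=0 r=10: -8+33=25 >15, r--
l=0 r=9: -8+32=24 >15, r--
l=0 r=8: -8+24=16 >15, r--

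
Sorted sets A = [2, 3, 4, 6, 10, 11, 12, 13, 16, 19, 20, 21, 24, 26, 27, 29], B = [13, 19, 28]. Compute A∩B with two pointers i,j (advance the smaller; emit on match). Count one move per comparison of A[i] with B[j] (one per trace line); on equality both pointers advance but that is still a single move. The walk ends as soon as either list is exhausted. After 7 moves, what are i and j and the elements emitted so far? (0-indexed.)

i=0 j=0: 2<13, i++
i=1 j=0: 3<13, i++
i=2 j=0: 4<13, i++
i=3 j=0: 6<13, i++
i=4 j=0: 10<13, i++
i=5 j=0: 11<13, i++
i=6 j=0: 12<13, i++

i=7, j=0, emitted=[]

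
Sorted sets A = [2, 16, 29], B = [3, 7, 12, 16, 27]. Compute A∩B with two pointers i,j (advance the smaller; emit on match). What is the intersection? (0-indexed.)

i=0 j=0: 2<3, i++
i=1 j=0: 16>3, j++
i=1 j=1: 16>7, j++
i=1 j=2: 16>12, j++
i=1 j=3: 16==16 emit, i++,j++
i=2 j=4: 29>27, j++

intersection = [16]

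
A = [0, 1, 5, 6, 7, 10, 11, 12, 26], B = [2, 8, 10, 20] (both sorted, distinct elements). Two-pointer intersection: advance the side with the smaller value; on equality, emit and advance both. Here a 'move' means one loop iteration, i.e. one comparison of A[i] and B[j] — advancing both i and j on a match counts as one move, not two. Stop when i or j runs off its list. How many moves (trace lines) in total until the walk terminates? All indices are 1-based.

[i=1,j=1] 0<2 → i++
[i=2,j=1] 1<2 → i++
[i=3,j=1] 5>2 → j++
[i=3,j=2] 5<8 → i++
[i=4,j=2] 6<8 → i++
[i=5,j=2] 7<8 → i++
[i=6,j=2] 10>8 → j++
[i=6,j=3] 10==10 emit → i++,j++
[i=7,j=4] 11<20 → i++
[i=8,j=4] 12<20 → i++
[i=9,j=4] 26>20 → j++

11 moves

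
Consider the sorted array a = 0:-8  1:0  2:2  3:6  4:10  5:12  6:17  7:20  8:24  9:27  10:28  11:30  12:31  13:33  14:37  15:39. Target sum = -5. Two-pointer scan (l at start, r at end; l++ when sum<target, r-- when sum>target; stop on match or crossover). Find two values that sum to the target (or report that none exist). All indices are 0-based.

no pair

l=0 r=15: -8+39=31 >-5, r--
l=0 r=14: -8+37=29 >-5, r--
l=0 r=13: -8+33=25 >-5, r--
l=0 r=12: -8+31=23 >-5, r--
l=0 r=11: -8+30=22 >-5, r--
l=0 r=10: -8+28=20 >-5, r--
l=0 r=9: -8+27=19 >-5, r--
l=0 r=8: -8+24=16 >-5, r--
l=0 r=7: -8+20=12 >-5, r--
l=0 r=6: -8+17=9 >-5, r--
l=0 r=5: -8+12=4 >-5, r--
l=0 r=4: -8+10=2 >-5, r--
l=0 r=3: -8+6=-2 >-5, r--
l=0 r=2: -8+2=-6 <-5, l++
l=1 r=2: 0+2=2 >-5, r--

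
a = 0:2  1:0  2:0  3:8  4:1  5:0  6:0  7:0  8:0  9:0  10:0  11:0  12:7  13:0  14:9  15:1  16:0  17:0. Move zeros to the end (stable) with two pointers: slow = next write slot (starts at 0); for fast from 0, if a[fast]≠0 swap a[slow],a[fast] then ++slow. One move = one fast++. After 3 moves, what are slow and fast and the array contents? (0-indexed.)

(s=0,f=0) a[fast]=2≠0 swap→a[0]=2 → slow++,fast++
(s=1,f=1) a[fast]=0 → fast++
(s=1,f=2) a[fast]=0 → fast++

slow=1, fast=3, a=[2, 0, 0, 8, 1, 0, 0, 0, 0, 0, 0, 0, 7, 0, 9, 1, 0, 0]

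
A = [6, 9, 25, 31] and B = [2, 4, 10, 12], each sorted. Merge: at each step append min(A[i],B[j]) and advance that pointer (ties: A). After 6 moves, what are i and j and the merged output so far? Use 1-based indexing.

[i=1,j=1] A[i]=6>B[j]=2 take 2 → j++
[i=1,j=2] A[i]=6>B[j]=4 take 4 → j++
[i=1,j=3] A[i]=6<=B[j]=10 take 6 → i++
[i=2,j=3] A[i]=9<=B[j]=10 take 9 → i++
[i=3,j=3] A[i]=25>B[j]=10 take 10 → j++
[i=3,j=4] A[i]=25>B[j]=12 take 12 → j++

i=3, j=5, merged so far=[2, 4, 6, 9, 10, 12]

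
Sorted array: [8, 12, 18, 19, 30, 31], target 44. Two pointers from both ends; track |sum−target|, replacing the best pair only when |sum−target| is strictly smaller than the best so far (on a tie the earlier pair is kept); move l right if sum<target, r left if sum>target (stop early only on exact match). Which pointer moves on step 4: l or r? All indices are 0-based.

r

[0,5] 8+31=39 d=5 * → l++
[1,5] 12+31=43 d=1 * → l++
[2,5] 18+31=49 d=5 → r--
[2,4] 18+30=48 d=4 → r--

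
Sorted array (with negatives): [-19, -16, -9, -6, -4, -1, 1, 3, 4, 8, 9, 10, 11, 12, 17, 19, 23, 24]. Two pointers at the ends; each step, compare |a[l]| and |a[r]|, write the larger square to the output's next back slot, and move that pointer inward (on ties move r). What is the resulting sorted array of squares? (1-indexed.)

l=1 r=18: |-19|<=|24| out[18]=576, r--
l=1 r=17: |-19|<=|23| out[17]=529, r--
l=1 r=16: |-19|<=|19| out[16]=361, r--
l=1 r=15: |-19|>|17| out[15]=361, l++
l=2 r=15: |-16|<=|17| out[14]=289, r--
l=2 r=14: |-16|>|12| out[13]=256, l++
l=3 r=14: |-9|<=|12| out[12]=144, r--
l=3 r=13: |-9|<=|11| out[11]=121, r--
l=3 r=12: |-9|<=|10| out[10]=100, r--
l=3 r=11: |-9|<=|9| out[9]=81, r--
l=3 r=10: |-9|>|8| out[8]=81, l++
l=4 r=10: |-6|<=|8| out[7]=64, r--
l=4 r=9: |-6|>|4| out[6]=36, l++
l=5 r=9: |-4|<=|4| out[5]=16, r--
l=5 r=8: |-4|>|3| out[4]=16, l++
l=6 r=8: |-1|<=|3| out[3]=9, r--
l=6 r=7: |-1|<=|1| out[2]=1, r--
l=6 r=6: |-1|<=|-1| out[1]=1, r--

[1, 1, 9, 16, 16, 36, 64, 81, 81, 100, 121, 144, 256, 289, 361, 361, 529, 576]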